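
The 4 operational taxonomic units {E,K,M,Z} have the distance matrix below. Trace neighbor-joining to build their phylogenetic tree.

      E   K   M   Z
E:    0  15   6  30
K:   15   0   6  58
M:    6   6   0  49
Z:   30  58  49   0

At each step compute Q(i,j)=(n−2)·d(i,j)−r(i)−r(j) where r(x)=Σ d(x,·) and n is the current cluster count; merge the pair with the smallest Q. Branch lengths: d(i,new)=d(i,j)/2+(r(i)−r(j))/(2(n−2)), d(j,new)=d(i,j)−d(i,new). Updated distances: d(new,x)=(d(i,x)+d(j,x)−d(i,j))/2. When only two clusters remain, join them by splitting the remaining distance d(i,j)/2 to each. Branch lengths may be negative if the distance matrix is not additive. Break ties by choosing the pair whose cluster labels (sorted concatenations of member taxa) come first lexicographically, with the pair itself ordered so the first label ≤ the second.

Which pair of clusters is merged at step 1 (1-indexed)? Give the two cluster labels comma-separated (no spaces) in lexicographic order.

step 1: merge (E,Z) at d=30, Q=-128; branch lengths E→-13/2, Z→73/2; new cluster EZ
  updated: d(EZ,K)=43/2, d(EZ,M)=25/2
step 2: merge (EZ,K) at d=43/2, Q=-40; branch lengths EZ→14, K→15/2; new cluster EKZ
  updated: d(EKZ,M)=-3/2
step 3: merge (EKZ,M) at d=-3/2; branch lengths EKZ→-3/4, M→-3/4; new cluster EKMZ
final tree: (((E:-13/2,Z:73/2):14,K:15/2):-3/4,M:-3/4)
total length: 50

E,Z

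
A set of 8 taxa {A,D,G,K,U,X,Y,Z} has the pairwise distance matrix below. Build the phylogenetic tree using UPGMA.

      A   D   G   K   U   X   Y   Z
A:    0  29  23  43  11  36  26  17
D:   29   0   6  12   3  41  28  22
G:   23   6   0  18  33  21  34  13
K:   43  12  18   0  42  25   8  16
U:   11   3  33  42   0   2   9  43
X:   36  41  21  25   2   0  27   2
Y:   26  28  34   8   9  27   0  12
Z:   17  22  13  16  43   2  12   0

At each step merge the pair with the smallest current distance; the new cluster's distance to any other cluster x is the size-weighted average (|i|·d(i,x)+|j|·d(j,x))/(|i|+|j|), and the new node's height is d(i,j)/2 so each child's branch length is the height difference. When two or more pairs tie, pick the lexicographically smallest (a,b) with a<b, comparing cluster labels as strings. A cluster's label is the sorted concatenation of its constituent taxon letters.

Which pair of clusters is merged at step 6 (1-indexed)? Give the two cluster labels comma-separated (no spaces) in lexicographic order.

1. join U+X (d=2) ⇒ UX; edges |U|=1, |X|=1
  updated: d(A,UX)=47/2, d(D,UX)=22, d(G,UX)=27, d(K,UX)=67/2, d(UX,Y)=18, d(UX,Z)=45/2
2. join D+G (d=6) ⇒ DG; edges |D|=3, |G|=3
  updated: d(A,DG)=26, d(DG,K)=15, d(DG,UX)=49/2, d(DG,Y)=31, d(DG,Z)=35/2
3. join K+Y (d=8) ⇒ KY; edges |K|=4, |Y|=4
  updated: d(A,KY)=69/2, d(DG,KY)=23, d(KY,UX)=103/4, d(KY,Z)=14
4. join KY+Z (d=14) ⇒ KYZ; edges |KY|=3, |Z|=7
  updated: d(A,KYZ)=86/3, d(DG,KYZ)=127/6, d(KYZ,UX)=74/3
5. join DG+KYZ (d=127/6) ⇒ DGKYZ; edges |DG|=91/12, |KYZ|=43/12
  updated: d(A,DGKYZ)=138/5, d(DGKYZ,UX)=123/5
6. join A+UX (d=47/2) ⇒ AUX; edges |A|=47/4, |UX|=43/4
  updated: d(AUX,DGKYZ)=128/5
7. join AUX+DGKYZ (d=128/5) ⇒ ADGKUXYZ; edges |AUX|=21/20, |DGKYZ|=133/60
final tree: ((A:47/4,(U:1,X:1):43/4):21/20,((D:3,G:3):91/12,((K:4,Y:4):3,Z:7):43/12):133/60)
total length: 944/15

A,UX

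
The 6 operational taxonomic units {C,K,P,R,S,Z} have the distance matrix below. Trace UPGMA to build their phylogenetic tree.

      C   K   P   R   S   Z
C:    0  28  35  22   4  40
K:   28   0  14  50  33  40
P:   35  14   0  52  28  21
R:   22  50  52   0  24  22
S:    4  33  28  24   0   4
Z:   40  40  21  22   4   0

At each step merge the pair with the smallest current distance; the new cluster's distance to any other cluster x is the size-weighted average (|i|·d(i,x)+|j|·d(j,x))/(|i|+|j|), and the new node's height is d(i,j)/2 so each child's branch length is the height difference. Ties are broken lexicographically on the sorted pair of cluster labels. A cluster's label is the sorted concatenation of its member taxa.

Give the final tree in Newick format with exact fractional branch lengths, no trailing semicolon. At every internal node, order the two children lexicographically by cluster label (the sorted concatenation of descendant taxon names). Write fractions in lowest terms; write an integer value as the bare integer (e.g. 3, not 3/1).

iteration 1: select C,S (d=4); attach at lengths (2, 2); label the merged cluster CS
  updated: d(CS,K)=61/2, d(CS,P)=63/2, d(CS,R)=23, d(CS,Z)=22
iteration 2: select K,P (d=14); attach at lengths (7, 7); label the merged cluster KP
  updated: d(CS,KP)=31, d(KP,R)=51, d(KP,Z)=61/2
iteration 3: select CS,Z (d=22); attach at lengths (9, 11); label the merged cluster CSZ
  updated: d(CSZ,KP)=185/6, d(CSZ,R)=68/3
iteration 4: select CSZ,R (d=68/3); attach at lengths (1/3, 34/3); label the merged cluster CRSZ
  updated: d(CRSZ,KP)=287/8
iteration 5: select CRSZ,KP (d=287/8); attach at lengths (317/48, 175/16); label the merged cluster CKPRSZ
final tree: ((((C:2,S:2):9,Z:11):1/3,R:34/3):317/48,(K:7,P:7):175/16)
total length: 1613/24

((((C:2,S:2):9,Z:11):1/3,R:34/3):317/48,(K:7,P:7):175/16)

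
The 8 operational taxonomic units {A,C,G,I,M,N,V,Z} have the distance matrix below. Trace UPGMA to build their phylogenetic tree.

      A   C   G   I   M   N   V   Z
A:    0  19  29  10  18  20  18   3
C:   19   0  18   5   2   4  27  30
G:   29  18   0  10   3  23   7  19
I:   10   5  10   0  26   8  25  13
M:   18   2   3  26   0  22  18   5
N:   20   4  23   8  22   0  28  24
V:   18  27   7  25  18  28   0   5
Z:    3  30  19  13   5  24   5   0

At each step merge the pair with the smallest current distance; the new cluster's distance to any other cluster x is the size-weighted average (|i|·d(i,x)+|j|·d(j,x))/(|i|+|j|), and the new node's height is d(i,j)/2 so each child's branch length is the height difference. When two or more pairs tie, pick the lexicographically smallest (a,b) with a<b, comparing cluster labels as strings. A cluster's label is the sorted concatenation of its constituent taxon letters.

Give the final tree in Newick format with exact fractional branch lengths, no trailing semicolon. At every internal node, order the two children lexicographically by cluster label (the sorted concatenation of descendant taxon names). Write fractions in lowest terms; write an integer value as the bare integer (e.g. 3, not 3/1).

(((A:3/2,Z:3/2):115/16,((C:1,M:1):49/8,(I:4,N:4):25/8):25/16):29/48,(G:7/2,V:7/2):139/24)

step 1: merge (C,M) at d=2; branch lengths C→1, M→1; new cluster CM
  updated: d(A,CM)=37/2, d(CM,G)=21/2, d(CM,I)=31/2, d(CM,N)=13, d(CM,V)=45/2, d(CM,Z)=35/2
step 2: merge (A,Z) at d=3; branch lengths A→3/2, Z→3/2; new cluster AZ
  updated: d(AZ,CM)=18, d(AZ,G)=24, d(AZ,I)=23/2, d(AZ,N)=22, d(AZ,V)=23/2
step 3: merge (G,V) at d=7; branch lengths G→7/2, V→7/2; new cluster GV
  updated: d(AZ,GV)=71/4, d(CM,GV)=33/2, d(GV,I)=35/2, d(GV,N)=51/2
step 4: merge (I,N) at d=8; branch lengths I→4, N→4; new cluster IN
  updated: d(AZ,IN)=67/4, d(CM,IN)=57/4, d(GV,IN)=43/2
step 5: merge (CM,IN) at d=57/4; branch lengths CM→49/8, IN→25/8; new cluster CIMN
  updated: d(AZ,CIMN)=139/8, d(CIMN,GV)=19
step 6: merge (AZ,CIMN) at d=139/8; branch lengths AZ→115/16, CIMN→25/16; new cluster ACIMNZ
  updated: d(ACIMNZ,GV)=223/12
step 7: merge (ACIMNZ,GV) at d=223/12; branch lengths ACIMNZ→29/48, GV→139/24; new cluster ACGIMNVZ
final tree: (((A:3/2,Z:3/2):115/16,((C:1,M:1):49/8,(I:4,N:4):25/8):25/16):29/48,(G:7/2,V:7/2):139/24)
total length: 2131/48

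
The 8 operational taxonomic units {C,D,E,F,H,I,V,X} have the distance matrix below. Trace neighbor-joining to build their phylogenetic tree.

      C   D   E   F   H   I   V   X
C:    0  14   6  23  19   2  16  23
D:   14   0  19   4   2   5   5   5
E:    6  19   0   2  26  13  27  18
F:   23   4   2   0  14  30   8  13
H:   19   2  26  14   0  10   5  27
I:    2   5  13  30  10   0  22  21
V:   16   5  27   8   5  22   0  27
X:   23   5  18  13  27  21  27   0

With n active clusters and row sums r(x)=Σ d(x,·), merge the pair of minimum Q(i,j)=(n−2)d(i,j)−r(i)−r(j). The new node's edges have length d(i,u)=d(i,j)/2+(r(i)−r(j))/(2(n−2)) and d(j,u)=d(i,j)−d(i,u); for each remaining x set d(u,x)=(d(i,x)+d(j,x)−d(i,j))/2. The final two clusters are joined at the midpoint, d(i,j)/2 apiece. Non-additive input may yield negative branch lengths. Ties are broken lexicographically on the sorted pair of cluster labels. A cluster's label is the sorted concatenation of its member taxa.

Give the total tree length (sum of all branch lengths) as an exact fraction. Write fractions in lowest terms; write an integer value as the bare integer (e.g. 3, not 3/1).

iteration 1: select C,I (d=2, Q=-194); attach at lengths (1, 1); label the merged cluster CI
  updated: d(CI,D)=17/2, d(CI,E)=17/2, d(CI,F)=51/2, d(CI,H)=27/2, d(CI,V)=18, d(CI,X)=21
iteration 2: select E,F (d=2, Q=-157); attach at lengths (22/5, -12/5); label the merged cluster EF
  updated: d(CI,EF)=16, d(D,EF)=21/2, d(EF,H)=19, d(EF,V)=33/2, d(EF,X)=29/2
iteration 3: select H,V (d=5, Q=-118); attach at lengths (15/8, 25/8); label the merged cluster HV
  updated: d(CI,HV)=53/4, d(D,HV)=1, d(EF,HV)=61/4, d(HV,X)=49/2
iteration 4: select EF,X (d=29/2, Q=-311/4); attach at lengths (139/24, 209/24); label the merged cluster EFX
  updated: d(CI,EFX)=45/4, d(D,EFX)=1/2, d(EFX,HV)=101/8
iteration 5: select CI,EFX (d=45/4, Q=-279/8); attach at lengths (249/32, 111/32); label the merged cluster CEFIX
  updated: d(CEFIX,D)=-9/8, d(CEFIX,HV)=117/16
iteration 6: select CEFIX,D (d=-9/8, Q=-115/16); attach at lengths (83/32, -119/32); label the merged cluster CDEFIX
  updated: d(CDEFIX,HV)=151/32
iteration 7: select CDEFIX,HV (d=151/32); attach at lengths (151/64, 151/64); label the merged cluster CDEFHIVX
final tree: ((((C:1,I:1):249/32,((E:22/5,F:-12/5):139/24,X:209/24):111/32):83/32,D:-119/32):151/64,(H:15/8,V:25/8):151/64)
total length: 1227/32

1227/32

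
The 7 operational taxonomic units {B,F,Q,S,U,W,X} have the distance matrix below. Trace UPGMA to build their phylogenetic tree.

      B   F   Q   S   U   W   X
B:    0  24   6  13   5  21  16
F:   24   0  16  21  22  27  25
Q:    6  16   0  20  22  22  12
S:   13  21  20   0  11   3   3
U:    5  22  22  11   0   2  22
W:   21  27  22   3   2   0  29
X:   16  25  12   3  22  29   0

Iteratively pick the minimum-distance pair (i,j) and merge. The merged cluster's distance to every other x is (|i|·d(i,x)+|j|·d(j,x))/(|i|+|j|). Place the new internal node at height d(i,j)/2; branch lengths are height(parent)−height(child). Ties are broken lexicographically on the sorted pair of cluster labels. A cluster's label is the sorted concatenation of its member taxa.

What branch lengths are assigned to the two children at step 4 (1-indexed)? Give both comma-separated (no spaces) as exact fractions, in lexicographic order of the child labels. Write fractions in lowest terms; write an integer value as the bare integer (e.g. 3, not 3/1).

step 1: merge (U,W) at d=2; branch lengths U→1, W→1; new cluster UW
  updated: d(B,UW)=13, d(F,UW)=49/2, d(Q,UW)=22, d(S,UW)=7, d(UW,X)=51/2
step 2: merge (S,X) at d=3; branch lengths S→3/2, X→3/2; new cluster SX
  updated: d(B,SX)=29/2, d(F,SX)=23, d(Q,SX)=16, d(SX,UW)=65/4
step 3: merge (B,Q) at d=6; branch lengths B→3, Q→3; new cluster BQ
  updated: d(BQ,F)=20, d(BQ,SX)=61/4, d(BQ,UW)=35/2
step 4: merge (BQ,SX) at d=61/4; branch lengths BQ→37/8, SX→49/8; new cluster BQSX
  updated: d(BQSX,F)=43/2, d(BQSX,UW)=135/8
step 5: merge (BQSX,UW) at d=135/8; branch lengths BQSX→13/16, UW→119/16; new cluster BQSUWX
  updated: d(BQSUWX,F)=45/2
step 6: merge (BQSUWX,F) at d=45/2; branch lengths BQSUWX→45/16, F→45/4; new cluster BFQSUWX
final tree: ((((B:3,Q:3):37/8,(S:3/2,X:3/2):49/8):13/16,(U:1,W:1):119/16):45/16,F:45/4)
total length: 705/16

37/8,49/8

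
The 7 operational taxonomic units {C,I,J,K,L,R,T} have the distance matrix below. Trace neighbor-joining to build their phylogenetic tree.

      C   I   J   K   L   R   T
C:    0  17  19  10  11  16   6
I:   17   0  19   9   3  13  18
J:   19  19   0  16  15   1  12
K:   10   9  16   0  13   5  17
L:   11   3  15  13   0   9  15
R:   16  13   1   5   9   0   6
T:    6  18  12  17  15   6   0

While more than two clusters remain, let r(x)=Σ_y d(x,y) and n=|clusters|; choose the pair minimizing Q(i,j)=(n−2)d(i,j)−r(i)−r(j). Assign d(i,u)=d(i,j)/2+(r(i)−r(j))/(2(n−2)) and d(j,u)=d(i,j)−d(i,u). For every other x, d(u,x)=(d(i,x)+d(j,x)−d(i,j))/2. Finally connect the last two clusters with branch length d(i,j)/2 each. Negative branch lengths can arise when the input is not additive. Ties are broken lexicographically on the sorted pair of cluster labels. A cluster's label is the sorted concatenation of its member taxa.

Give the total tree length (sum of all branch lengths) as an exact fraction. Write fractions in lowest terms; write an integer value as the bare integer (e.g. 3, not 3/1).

iteration 1: select I,L (d=3, Q=-130); attach at lengths (14/5, 1/5); label the merged cluster IL
  updated: d(C,IL)=25/2, d(IL,J)=31/2, d(IL,K)=19/2, d(IL,R)=19/2, d(IL,T)=15
iteration 2: select J,R (d=1, Q=-97); attach at lengths (15/4, -11/4); label the merged cluster JR
  updated: d(C,JR)=17, d(IL,JR)=12, d(JR,K)=10, d(JR,T)=17/2
iteration 3: select C,T (d=6, Q=-74); attach at lengths (17/6, 19/6); label the merged cluster CT
  updated: d(CT,IL)=43/4, d(CT,JR)=39/4, d(CT,K)=21/2
iteration 4: select CT,JR (d=39/4, Q=-173/4); attach at lengths (75/16, 81/16); label the merged cluster CJRT
  updated: d(CJRT,IL)=13/2, d(CJRT,K)=43/8
iteration 5: select CJRT,IL (d=13/2, Q=-171/8); attach at lengths (19/16, 85/16); label the merged cluster CIJLRT
  updated: d(CIJLRT,K)=67/16
iteration 6: select CIJLRT,K (d=67/16); attach at lengths (67/32, 67/32); label the merged cluster CIJKLRT
final tree: ((((C:17/6,T:19/6):75/16,(J:15/4,R:-11/4):81/16):19/16,(I:14/5,L:1/5):85/16):67/32,K:67/32)
total length: 487/16

487/16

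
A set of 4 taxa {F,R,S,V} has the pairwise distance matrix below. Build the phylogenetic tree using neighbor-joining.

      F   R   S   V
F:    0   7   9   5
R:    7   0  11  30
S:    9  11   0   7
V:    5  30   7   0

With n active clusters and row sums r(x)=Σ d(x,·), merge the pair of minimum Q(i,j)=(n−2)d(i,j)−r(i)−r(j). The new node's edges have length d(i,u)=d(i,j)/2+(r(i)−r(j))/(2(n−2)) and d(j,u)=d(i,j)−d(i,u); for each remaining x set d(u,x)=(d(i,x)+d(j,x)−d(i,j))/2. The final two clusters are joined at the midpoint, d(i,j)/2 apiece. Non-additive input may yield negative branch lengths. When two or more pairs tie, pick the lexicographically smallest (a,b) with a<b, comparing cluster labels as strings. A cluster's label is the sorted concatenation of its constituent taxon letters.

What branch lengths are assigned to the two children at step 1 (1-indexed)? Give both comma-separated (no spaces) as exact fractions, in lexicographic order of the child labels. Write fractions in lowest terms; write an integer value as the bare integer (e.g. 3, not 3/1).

step 1: merge (F,R) at d=7, Q=-55; branch lengths F→-13/4, R→41/4; new cluster FR
  updated: d(FR,S)=13/2, d(FR,V)=14
step 2: merge (FR,S) at d=13/2, Q=-55/2; branch lengths FR→27/4, S→-1/4; new cluster FRS
  updated: d(FRS,V)=29/4
step 3: merge (FRS,V) at d=29/4; branch lengths FRS→29/8, V→29/8; new cluster FRSV
final tree: (((F:-13/4,R:41/4):27/4,S:-1/4):29/8,V:29/8)
total length: 83/4

-13/4,41/4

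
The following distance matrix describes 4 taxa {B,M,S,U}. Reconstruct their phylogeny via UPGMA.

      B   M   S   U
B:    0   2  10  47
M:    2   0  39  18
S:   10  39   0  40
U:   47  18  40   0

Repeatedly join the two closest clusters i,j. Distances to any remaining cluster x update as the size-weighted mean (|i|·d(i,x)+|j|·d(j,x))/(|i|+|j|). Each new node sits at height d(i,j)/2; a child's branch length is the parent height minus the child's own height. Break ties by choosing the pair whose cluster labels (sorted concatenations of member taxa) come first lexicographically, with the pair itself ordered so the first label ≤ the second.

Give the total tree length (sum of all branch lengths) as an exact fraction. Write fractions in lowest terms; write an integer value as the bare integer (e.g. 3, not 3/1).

193/4

iteration 1: select B,M (d=2); attach at lengths (1, 1); label the merged cluster BM
  updated: d(BM,S)=49/2, d(BM,U)=65/2
iteration 2: select BM,S (d=49/2); attach at lengths (45/4, 49/4); label the merged cluster BMS
  updated: d(BMS,U)=35
iteration 3: select BMS,U (d=35); attach at lengths (21/4, 35/2); label the merged cluster BMSU
final tree: (((B:1,M:1):45/4,S:49/4):21/4,U:35/2)
total length: 193/4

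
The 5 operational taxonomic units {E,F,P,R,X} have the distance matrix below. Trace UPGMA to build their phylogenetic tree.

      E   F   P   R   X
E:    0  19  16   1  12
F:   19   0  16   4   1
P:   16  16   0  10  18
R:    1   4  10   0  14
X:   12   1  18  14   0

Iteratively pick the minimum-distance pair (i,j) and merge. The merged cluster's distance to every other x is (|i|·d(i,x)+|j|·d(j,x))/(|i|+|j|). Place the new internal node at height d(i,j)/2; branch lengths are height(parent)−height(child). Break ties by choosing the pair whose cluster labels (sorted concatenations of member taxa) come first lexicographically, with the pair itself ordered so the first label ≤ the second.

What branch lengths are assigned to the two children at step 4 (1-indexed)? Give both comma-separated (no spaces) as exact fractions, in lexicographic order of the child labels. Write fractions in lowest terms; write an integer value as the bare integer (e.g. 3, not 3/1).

11/8,15/2

iteration 1: select E,R (d=1); attach at lengths (1/2, 1/2); label the merged cluster ER
  updated: d(ER,F)=23/2, d(ER,P)=13, d(ER,X)=13
iteration 2: select F,X (d=1); attach at lengths (1/2, 1/2); label the merged cluster FX
  updated: d(ER,FX)=49/4, d(FX,P)=17
iteration 3: select ER,FX (d=49/4); attach at lengths (45/8, 45/8); label the merged cluster EFRX
  updated: d(EFRX,P)=15
iteration 4: select EFRX,P (d=15); attach at lengths (11/8, 15/2); label the merged cluster EFPRX
final tree: (((E:1/2,R:1/2):45/8,(F:1/2,X:1/2):45/8):11/8,P:15/2)
total length: 177/8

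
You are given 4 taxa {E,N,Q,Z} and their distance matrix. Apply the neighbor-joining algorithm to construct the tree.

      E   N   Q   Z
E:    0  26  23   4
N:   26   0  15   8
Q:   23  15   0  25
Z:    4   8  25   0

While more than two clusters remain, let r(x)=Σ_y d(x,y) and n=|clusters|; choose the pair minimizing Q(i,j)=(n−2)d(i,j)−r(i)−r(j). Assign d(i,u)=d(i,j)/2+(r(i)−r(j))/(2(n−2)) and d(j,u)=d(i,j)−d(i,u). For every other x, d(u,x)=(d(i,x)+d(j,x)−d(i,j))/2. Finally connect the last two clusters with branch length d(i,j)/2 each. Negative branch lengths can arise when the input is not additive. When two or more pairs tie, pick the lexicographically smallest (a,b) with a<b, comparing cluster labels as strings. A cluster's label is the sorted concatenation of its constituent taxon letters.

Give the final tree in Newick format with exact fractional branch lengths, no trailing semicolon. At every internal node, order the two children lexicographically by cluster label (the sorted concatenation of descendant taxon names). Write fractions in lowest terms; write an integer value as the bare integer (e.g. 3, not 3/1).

iteration 1: select E,Z (d=4, Q=-82); attach at lengths (6, -2); label the merged cluster EZ
  updated: d(EZ,N)=15, d(EZ,Q)=22
iteration 2: select EZ,N (d=15, Q=-52); attach at lengths (11, 4); label the merged cluster ENZ
  updated: d(ENZ,Q)=11
iteration 3: select ENZ,Q (d=11); attach at lengths (11/2, 11/2); label the merged cluster ENQZ
final tree: (((E:6,Z:-2):11,N:4):11/2,Q:11/2)
total length: 30

(((E:6,Z:-2):11,N:4):11/2,Q:11/2)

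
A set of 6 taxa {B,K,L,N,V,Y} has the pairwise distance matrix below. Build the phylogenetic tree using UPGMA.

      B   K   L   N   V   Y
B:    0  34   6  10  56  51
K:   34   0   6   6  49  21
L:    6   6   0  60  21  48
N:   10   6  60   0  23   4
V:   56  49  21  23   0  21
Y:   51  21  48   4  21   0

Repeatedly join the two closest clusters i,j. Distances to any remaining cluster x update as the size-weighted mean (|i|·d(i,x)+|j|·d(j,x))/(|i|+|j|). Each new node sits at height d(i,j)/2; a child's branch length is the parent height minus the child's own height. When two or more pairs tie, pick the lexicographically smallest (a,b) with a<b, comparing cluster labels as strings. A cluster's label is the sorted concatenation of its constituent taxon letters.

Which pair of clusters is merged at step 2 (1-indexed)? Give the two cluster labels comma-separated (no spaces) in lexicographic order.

1. join N+Y (d=4) ⇒ NY; edges |N|=2, |Y|=2
  updated: d(B,NY)=61/2, d(K,NY)=27/2, d(L,NY)=54, d(NY,V)=22
2. join B+L (d=6) ⇒ BL; edges |B|=3, |L|=3
  updated: d(BL,K)=20, d(BL,NY)=169/4, d(BL,V)=77/2
3. join K+NY (d=27/2) ⇒ KNY; edges |K|=27/4, |NY|=19/4
  updated: d(BL,KNY)=209/6, d(KNY,V)=31
4. join KNY+V (d=31) ⇒ KNVY; edges |KNY|=35/4, |V|=31/2
  updated: d(BL,KNVY)=143/4
5. join BL+KNVY (d=143/4) ⇒ BKLNVY; edges |BL|=119/8, |KNVY|=19/8
final tree: ((B:3,L:3):119/8,((K:27/4,(N:2,Y:2):19/4):35/4,V:31/2):19/8)
total length: 63

B,L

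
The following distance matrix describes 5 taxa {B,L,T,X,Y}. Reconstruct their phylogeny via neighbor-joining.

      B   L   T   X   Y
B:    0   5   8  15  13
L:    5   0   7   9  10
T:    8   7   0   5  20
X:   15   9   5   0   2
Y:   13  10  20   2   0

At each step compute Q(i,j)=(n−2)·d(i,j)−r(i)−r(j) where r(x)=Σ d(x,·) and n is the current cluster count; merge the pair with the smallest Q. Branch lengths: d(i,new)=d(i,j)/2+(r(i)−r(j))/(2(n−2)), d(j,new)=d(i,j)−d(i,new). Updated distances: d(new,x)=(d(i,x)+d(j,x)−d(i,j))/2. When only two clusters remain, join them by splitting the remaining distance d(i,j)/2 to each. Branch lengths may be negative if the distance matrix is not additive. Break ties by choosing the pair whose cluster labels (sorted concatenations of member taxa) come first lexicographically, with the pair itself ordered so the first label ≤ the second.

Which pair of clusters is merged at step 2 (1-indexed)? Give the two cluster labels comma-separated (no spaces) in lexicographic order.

1. join X+Y (d=2, Q=-70) ⇒ XY; edges |X|=-4/3, |Y|=10/3
  updated: d(B,XY)=13, d(L,XY)=17/2, d(T,XY)=23/2
2. join B+L (d=5, Q=-73/2) ⇒ BL; edges |B|=31/8, |L|=9/8
  updated: d(BL,T)=5, d(BL,XY)=33/4
3. join BL+T (d=5, Q=-99/4) ⇒ BLT; edges |BL|=7/8, |T|=33/8
  updated: d(BLT,XY)=59/8
4. join BLT+XY (d=59/8) ⇒ BLTXY; edges |BLT|=59/16, |XY|=59/16
final tree: (((B:31/8,L:9/8):7/8,T:33/8):59/16,(X:-4/3,Y:10/3):59/16)
total length: 155/8

B,L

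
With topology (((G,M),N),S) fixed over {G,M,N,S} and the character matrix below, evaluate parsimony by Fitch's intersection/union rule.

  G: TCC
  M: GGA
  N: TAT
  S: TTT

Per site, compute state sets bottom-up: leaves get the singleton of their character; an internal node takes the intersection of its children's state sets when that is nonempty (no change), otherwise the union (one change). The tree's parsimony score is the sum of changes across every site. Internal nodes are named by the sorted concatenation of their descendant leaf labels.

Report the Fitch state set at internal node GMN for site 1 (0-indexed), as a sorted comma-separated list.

A,C,G

site 0, node GM: G={T} ∪ M={G} → {G,T} (+1)
site 0, node GMN: GM={G,T} ∩ N={T} → {T} (+0)
site 0, node GMNS: GMN={T} ∩ S={T} → {T} (+0)
site 1, node GM: G={C} ∪ M={G} → {C,G} (+1)
site 1, node GMN: GM={C,G} ∪ N={A} → {A,C,G} (+1)
site 1, node GMNS: GMN={A,C,G} ∪ S={T} → {A,C,G,T} (+1)
site 2, node GM: G={C} ∪ M={A} → {A,C} (+1)
site 2, node GMN: GM={A,C} ∪ N={T} → {A,C,T} (+1)
site 2, node GMNS: GMN={A,C,T} ∩ S={T} → {T} (+0)
per-site changes: [1, 3, 2]; total = 6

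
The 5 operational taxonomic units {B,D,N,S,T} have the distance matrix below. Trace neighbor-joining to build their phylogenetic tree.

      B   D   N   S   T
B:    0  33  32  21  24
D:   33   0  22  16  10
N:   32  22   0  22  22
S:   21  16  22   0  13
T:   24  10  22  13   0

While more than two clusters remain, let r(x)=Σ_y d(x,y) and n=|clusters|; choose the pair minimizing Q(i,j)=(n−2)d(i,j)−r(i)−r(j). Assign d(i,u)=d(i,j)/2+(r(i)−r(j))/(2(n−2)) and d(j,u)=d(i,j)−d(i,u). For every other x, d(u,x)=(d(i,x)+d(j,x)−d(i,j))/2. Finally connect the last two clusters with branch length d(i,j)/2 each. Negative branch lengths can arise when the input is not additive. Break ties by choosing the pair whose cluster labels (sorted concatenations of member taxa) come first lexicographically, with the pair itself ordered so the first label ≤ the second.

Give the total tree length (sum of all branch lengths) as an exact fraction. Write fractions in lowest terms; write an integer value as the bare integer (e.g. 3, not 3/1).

1. join D+T (d=10, Q=-120) ⇒ DT; edges |D|=7, |T|=3
  updated: d(B,DT)=47/2, d(DT,N)=17, d(DT,S)=19/2
2. join B+S (d=21, Q=-87) ⇒ BS; edges |B|=33/2, |S|=9/2
  updated: d(BS,DT)=6, d(BS,N)=33/2
3. join BS+DT (d=6, Q=-79/2) ⇒ BDST; edges |BS|=11/4, |DT|=13/4
  updated: d(BDST,N)=55/4
4. join BDST+N (d=55/4) ⇒ BDNST; edges |BDST|=55/8, |N|=55/8
final tree: (((B:33/2,S:9/2):11/4,(D:7,T:3):13/4):55/8,N:55/8)
total length: 203/4

203/4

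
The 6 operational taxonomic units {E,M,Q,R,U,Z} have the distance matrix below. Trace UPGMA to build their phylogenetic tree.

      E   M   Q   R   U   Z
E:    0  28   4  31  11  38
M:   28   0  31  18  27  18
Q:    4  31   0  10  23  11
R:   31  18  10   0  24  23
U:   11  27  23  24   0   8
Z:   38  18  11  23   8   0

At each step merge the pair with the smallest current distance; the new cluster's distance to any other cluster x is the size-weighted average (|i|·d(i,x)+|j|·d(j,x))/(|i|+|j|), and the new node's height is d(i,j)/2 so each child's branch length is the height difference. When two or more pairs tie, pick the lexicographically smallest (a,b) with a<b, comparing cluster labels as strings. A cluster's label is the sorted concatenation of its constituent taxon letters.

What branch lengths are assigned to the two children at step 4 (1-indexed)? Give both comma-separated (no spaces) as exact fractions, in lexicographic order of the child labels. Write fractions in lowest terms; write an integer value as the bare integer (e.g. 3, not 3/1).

67/8,51/8

iteration 1: select E,Q (d=4); attach at lengths (2, 2); label the merged cluster EQ
  updated: d(EQ,M)=59/2, d(EQ,R)=41/2, d(EQ,U)=17, d(EQ,Z)=49/2
iteration 2: select U,Z (d=8); attach at lengths (4, 4); label the merged cluster UZ
  updated: d(EQ,UZ)=83/4, d(M,UZ)=45/2, d(R,UZ)=47/2
iteration 3: select M,R (d=18); attach at lengths (9, 9); label the merged cluster MR
  updated: d(EQ,MR)=25, d(MR,UZ)=23
iteration 4: select EQ,UZ (d=83/4); attach at lengths (67/8, 51/8); label the merged cluster EQUZ
  updated: d(EQUZ,MR)=24
iteration 5: select EQUZ,MR (d=24); attach at lengths (13/8, 3); label the merged cluster EMQRUZ
final tree: (((E:2,Q:2):67/8,(U:4,Z:4):51/8):13/8,(M:9,R:9):3)
total length: 395/8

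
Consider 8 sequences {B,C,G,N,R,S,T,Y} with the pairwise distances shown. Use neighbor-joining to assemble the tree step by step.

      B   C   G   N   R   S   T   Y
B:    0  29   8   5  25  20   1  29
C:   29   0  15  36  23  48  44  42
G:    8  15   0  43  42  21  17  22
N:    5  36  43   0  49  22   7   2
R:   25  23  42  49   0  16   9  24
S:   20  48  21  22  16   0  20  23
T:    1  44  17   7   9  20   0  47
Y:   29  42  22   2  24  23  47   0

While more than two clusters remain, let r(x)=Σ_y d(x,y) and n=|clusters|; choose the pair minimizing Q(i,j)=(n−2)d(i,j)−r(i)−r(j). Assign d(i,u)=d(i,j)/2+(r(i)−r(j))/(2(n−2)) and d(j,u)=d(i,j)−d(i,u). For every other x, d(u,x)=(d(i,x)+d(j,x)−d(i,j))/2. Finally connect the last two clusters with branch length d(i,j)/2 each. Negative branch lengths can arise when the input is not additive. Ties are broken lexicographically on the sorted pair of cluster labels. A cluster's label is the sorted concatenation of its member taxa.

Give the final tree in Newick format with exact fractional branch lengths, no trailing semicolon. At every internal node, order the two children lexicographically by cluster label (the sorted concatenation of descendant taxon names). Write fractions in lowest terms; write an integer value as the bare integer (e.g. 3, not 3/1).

iteration 1: select N,Y (d=2, Q=-341); attach at lengths (-13/12, 37/12); label the merged cluster NY
  updated: d(B,NY)=16, d(C,NY)=38, d(G,NY)=63/2, d(NY,R)=71/2, d(NY,S)=43/2, d(NY,T)=26
iteration 2: select C,G (d=15, Q=-513/2); attach at lengths (55/4, 5/4); label the merged cluster CG
  updated: d(B,CG)=11, d(CG,NY)=109/4, d(CG,R)=25, d(CG,S)=27, d(CG,T)=23
iteration 3: select R,T (d=9, Q=-307/2); attach at lengths (135/16, 9/16); label the merged cluster RT
  updated: d(B,RT)=17/2, d(CG,RT)=39/2, d(NY,RT)=105/4, d(RT,S)=27/2
iteration 4: select RT,S (d=27/2, Q=-437/4); attach at lengths (35/8, 73/8); label the merged cluster RST
  updated: d(B,RST)=15/2, d(CG,RST)=33/2, d(NY,RST)=137/8
iteration 5: select B,CG (d=11, Q=-269/4); attach at lengths (7/16, 169/16); label the merged cluster BCG
  updated: d(BCG,NY)=129/8, d(BCG,RST)=13/2
iteration 6: select BCG,NY (d=129/8, Q=-159/4); attach at lengths (11/4, 107/8); label the merged cluster BCGNY
  updated: d(BCGNY,RST)=15/4
iteration 7: select BCGNY,RST (d=15/4); attach at lengths (15/8, 15/8); label the merged cluster BCGNRSTY
final tree: (((B:7/16,(C:55/4,G:5/4):169/16):11/4,(N:-13/12,Y:37/12):107/8):15/8,((R:135/16,T:9/16):35/8,S:73/8):15/8)
total length: 563/8

(((B:7/16,(C:55/4,G:5/4):169/16):11/4,(N:-13/12,Y:37/12):107/8):15/8,((R:135/16,T:9/16):35/8,S:73/8):15/8)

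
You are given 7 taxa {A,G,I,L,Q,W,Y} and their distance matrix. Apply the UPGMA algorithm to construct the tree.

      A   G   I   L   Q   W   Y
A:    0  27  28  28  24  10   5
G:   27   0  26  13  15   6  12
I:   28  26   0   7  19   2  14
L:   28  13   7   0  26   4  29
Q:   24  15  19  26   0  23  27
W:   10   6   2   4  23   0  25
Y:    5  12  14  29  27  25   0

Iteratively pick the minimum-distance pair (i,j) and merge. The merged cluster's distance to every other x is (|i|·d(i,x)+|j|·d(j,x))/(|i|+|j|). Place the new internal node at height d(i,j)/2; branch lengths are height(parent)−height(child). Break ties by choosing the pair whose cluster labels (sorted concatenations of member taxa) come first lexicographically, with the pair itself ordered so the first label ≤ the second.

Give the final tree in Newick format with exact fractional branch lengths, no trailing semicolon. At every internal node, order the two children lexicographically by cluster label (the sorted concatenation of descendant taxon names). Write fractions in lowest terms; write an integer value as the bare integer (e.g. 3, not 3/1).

step 1: merge (I,W) at d=2; branch lengths I→1, W→1; new cluster IW
  updated: d(A,IW)=19, d(G,IW)=16, d(IW,L)=11/2, d(IW,Q)=21, d(IW,Y)=39/2
step 2: merge (A,Y) at d=5; branch lengths A→5/2, Y→5/2; new cluster AY
  updated: d(AY,G)=39/2, d(AY,IW)=77/4, d(AY,L)=57/2, d(AY,Q)=51/2
step 3: merge (IW,L) at d=11/2; branch lengths IW→7/4, L→11/4; new cluster ILW
  updated: d(AY,ILW)=67/3, d(G,ILW)=15, d(ILW,Q)=68/3
step 4: merge (G,ILW) at d=15; branch lengths G→15/2, ILW→19/4; new cluster GILW
  updated: d(AY,GILW)=173/8, d(GILW,Q)=83/4
step 5: merge (GILW,Q) at d=83/4; branch lengths GILW→23/8, Q→83/8; new cluster GILQW
  updated: d(AY,GILQW)=112/5
step 6: merge (AY,GILQW) at d=112/5; branch lengths AY→87/10, GILQW→33/40; new cluster AGILQWY
final tree: ((A:5/2,Y:5/2):87/10,((G:15/2,((I:1,W:1):7/4,L:11/4):19/4):23/8,Q:83/8):33/40)
total length: 1861/40

((A:5/2,Y:5/2):87/10,((G:15/2,((I:1,W:1):7/4,L:11/4):19/4):23/8,Q:83/8):33/40)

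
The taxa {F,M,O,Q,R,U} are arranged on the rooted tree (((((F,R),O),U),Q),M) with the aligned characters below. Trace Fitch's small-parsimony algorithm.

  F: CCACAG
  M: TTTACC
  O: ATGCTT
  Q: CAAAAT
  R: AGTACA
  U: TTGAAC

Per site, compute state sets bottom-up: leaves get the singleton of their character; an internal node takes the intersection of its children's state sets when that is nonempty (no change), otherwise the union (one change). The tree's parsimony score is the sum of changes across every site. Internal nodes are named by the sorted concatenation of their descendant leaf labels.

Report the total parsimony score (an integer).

site 0, node FR: F={C} ∪ R={A} → {A,C} (+1)
site 0, node FOR: FR={A,C} ∩ O={A} → {A} (+0)
site 0, node FORU: FOR={A} ∪ U={T} → {A,T} (+1)
site 0, node FOQRU: FORU={A,T} ∪ Q={C} → {A,C,T} (+1)
site 0, node FMOQRU: FOQRU={A,C,T} ∩ M={T} → {T} (+0)
site 1, node FR: F={C} ∪ R={G} → {C,G} (+1)
site 1, node FOR: FR={C,G} ∪ O={T} → {C,G,T} (+1)
site 1, node FORU: FOR={C,G,T} ∩ U={T} → {T} (+0)
site 1, node FOQRU: FORU={T} ∪ Q={A} → {A,T} (+1)
site 1, node FMOQRU: FOQRU={A,T} ∩ M={T} → {T} (+0)
site 2, node FR: F={A} ∪ R={T} → {A,T} (+1)
site 2, node FOR: FR={A,T} ∪ O={G} → {A,G,T} (+1)
site 2, node FORU: FOR={A,G,T} ∩ U={G} → {G} (+0)
site 2, node FOQRU: FORU={G} ∪ Q={A} → {A,G} (+1)
site 2, node FMOQRU: FOQRU={A,G} ∪ M={T} → {A,G,T} (+1)
site 3, node FR: F={C} ∪ R={A} → {A,C} (+1)
site 3, node FOR: FR={A,C} ∩ O={C} → {C} (+0)
site 3, node FORU: FOR={C} ∪ U={A} → {A,C} (+1)
site 3, node FOQRU: FORU={A,C} ∩ Q={A} → {A} (+0)
site 3, node FMOQRU: FOQRU={A} ∩ M={A} → {A} (+0)
site 4, node FR: F={A} ∪ R={C} → {A,C} (+1)
site 4, node FOR: FR={A,C} ∪ O={T} → {A,C,T} (+1)
site 4, node FORU: FOR={A,C,T} ∩ U={A} → {A} (+0)
site 4, node FOQRU: FORU={A} ∩ Q={A} → {A} (+0)
site 4, node FMOQRU: FOQRU={A} ∪ M={C} → {A,C} (+1)
site 5, node FR: F={G} ∪ R={A} → {A,G} (+1)
site 5, node FOR: FR={A,G} ∪ O={T} → {A,G,T} (+1)
site 5, node FORU: FOR={A,G,T} ∪ U={C} → {A,C,G,T} (+1)
site 5, node FOQRU: FORU={A,C,G,T} ∩ Q={T} → {T} (+0)
site 5, node FMOQRU: FOQRU={T} ∪ M={C} → {C,T} (+1)
per-site changes: [3, 3, 4, 2, 3, 4]; total = 19

19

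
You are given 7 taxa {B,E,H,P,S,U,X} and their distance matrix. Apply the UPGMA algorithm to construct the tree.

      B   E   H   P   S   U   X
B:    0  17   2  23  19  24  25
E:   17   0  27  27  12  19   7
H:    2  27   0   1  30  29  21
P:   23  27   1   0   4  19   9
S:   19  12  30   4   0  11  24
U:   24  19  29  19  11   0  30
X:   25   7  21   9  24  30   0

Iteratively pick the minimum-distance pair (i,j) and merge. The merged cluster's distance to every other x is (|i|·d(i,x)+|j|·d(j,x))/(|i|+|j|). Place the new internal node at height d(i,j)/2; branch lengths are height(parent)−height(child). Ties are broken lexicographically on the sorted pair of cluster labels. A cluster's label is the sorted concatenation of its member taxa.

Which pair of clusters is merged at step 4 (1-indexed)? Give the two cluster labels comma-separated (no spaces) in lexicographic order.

step 1: merge (H,P) at d=1; branch lengths H→1/2, P→1/2; new cluster HP
  updated: d(B,HP)=25/2, d(E,HP)=27, d(HP,S)=17, d(HP,U)=24, d(HP,X)=15
step 2: merge (E,X) at d=7; branch lengths E→7/2, X→7/2; new cluster EX
  updated: d(B,EX)=21, d(EX,HP)=21, d(EX,S)=18, d(EX,U)=49/2
step 3: merge (S,U) at d=11; branch lengths S→11/2, U→11/2; new cluster SU
  updated: d(B,SU)=43/2, d(EX,SU)=85/4, d(HP,SU)=41/2
step 4: merge (B,HP) at d=25/2; branch lengths B→25/4, HP→23/4; new cluster BHP
  updated: d(BHP,EX)=21, d(BHP,SU)=125/6
step 5: merge (BHP,SU) at d=125/6; branch lengths BHP→25/6, SU→59/12; new cluster BHPSU
  updated: d(BHPSU,EX)=211/10
step 6: merge (BHPSU,EX) at d=211/10; branch lengths BHPSU→2/15, EX→141/20; new cluster BEHPSUX
final tree: (((B:25/4,(H:1/2,P:1/2):23/4):25/6,(S:11/2,U:11/2):59/12):2/15,(E:7/2,X:7/2):141/20)
total length: 709/15

B,HP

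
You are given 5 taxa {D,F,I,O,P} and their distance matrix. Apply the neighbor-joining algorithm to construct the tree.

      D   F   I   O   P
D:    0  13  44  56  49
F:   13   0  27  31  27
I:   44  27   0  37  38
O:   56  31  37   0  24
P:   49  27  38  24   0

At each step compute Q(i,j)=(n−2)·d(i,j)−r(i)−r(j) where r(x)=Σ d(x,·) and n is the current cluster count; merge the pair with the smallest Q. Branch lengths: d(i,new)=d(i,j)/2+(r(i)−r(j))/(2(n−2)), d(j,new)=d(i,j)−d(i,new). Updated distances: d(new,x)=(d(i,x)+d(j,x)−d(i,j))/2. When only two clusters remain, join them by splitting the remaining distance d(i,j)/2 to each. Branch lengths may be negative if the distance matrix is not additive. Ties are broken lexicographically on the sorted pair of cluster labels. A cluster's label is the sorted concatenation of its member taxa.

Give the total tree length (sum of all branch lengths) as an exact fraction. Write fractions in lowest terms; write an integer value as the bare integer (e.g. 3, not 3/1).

1. join D+F (d=13, Q=-221) ⇒ DF; edges |D|=103/6, |F|=-25/6
  updated: d(DF,I)=29, d(DF,O)=37, d(DF,P)=63/2
2. join DF+I (d=29, Q=-287/2) ⇒ DFI; edges |DF|=103/8, |I|=129/8
  updated: d(DFI,O)=45/2, d(DFI,P)=81/4
3. join DFI+O (d=45/2, Q=-267/4) ⇒ DFIO; edges |DFI|=75/8, |O|=105/8
  updated: d(DFIO,P)=87/8
4. join DFIO+P (d=87/8) ⇒ DFIOP; edges |DFIO|=87/16, |P|=87/16
final tree: ((((D:103/6,F:-25/6):103/8,I:129/8):75/8,O:105/8):87/16,P:87/16)
total length: 603/8

603/8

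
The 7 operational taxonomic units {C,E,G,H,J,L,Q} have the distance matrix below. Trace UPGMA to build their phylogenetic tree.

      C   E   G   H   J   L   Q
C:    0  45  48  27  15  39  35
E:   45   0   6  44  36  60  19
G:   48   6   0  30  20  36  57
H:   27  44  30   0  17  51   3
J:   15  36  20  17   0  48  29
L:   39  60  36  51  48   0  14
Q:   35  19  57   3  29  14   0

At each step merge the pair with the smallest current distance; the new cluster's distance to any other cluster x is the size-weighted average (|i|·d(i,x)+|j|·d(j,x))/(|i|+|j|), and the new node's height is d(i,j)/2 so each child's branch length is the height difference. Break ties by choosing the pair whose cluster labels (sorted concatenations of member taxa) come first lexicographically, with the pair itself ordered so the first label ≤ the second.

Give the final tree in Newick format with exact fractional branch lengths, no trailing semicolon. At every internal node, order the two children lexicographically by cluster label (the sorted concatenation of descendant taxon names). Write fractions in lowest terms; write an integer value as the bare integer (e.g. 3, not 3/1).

step 1: merge (H,Q) at d=3; branch lengths H→3/2, Q→3/2; new cluster HQ
  updated: d(C,HQ)=31, d(E,HQ)=63/2, d(G,HQ)=87/2, d(HQ,J)=23, d(HQ,L)=65/2
step 2: merge (E,G) at d=6; branch lengths E→3, G→3; new cluster EG
  updated: d(C,EG)=93/2, d(EG,HQ)=75/2, d(EG,J)=28, d(EG,L)=48
step 3: merge (C,J) at d=15; branch lengths C→15/2, J→15/2; new cluster CJ
  updated: d(CJ,EG)=149/4, d(CJ,HQ)=27, d(CJ,L)=87/2
step 4: merge (CJ,HQ) at d=27; branch lengths CJ→6, HQ→12; new cluster CHJQ
  updated: d(CHJQ,EG)=299/8, d(CHJQ,L)=38
step 5: merge (CHJQ,EG) at d=299/8; branch lengths CHJQ→83/16, EG→251/16; new cluster CEGHJQ
  updated: d(CEGHJQ,L)=124/3
step 6: merge (CEGHJQ,L) at d=124/3; branch lengths CEGHJQ→95/48, L→62/3; new cluster CEGHJLQ
final tree: ((((C:15/2,J:15/2):6,(H:3/2,Q:3/2):12):83/16,(E:3,G:3):251/16):95/48,L:62/3)
total length: 4105/48

((((C:15/2,J:15/2):6,(H:3/2,Q:3/2):12):83/16,(E:3,G:3):251/16):95/48,L:62/3)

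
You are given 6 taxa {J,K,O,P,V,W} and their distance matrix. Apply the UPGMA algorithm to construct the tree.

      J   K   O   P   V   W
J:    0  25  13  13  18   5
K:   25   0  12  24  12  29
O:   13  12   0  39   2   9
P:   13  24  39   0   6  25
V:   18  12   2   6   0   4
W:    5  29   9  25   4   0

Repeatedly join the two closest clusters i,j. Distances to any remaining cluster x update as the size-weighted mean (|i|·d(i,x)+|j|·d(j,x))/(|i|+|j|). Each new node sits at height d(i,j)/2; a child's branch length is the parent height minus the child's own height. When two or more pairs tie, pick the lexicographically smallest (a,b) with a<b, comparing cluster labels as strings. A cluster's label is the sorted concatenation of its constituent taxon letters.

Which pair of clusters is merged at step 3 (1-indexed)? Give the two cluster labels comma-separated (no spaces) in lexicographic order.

JW,OV

step 1: merge (O,V) at d=2; branch lengths O→1, V→1; new cluster OV
  updated: d(J,OV)=31/2, d(K,OV)=12, d(OV,P)=45/2, d(OV,W)=13/2
step 2: merge (J,W) at d=5; branch lengths J→5/2, W→5/2; new cluster JW
  updated: d(JW,K)=27, d(JW,OV)=11, d(JW,P)=19
step 3: merge (JW,OV) at d=11; branch lengths JW→3, OV→9/2; new cluster JOVW
  updated: d(JOVW,K)=39/2, d(JOVW,P)=83/4
step 4: merge (JOVW,K) at d=39/2; branch lengths JOVW→17/4, K→39/4; new cluster JKOVW
  updated: d(JKOVW,P)=107/5
step 5: merge (JKOVW,P) at d=107/5; branch lengths JKOVW→19/20, P→107/10; new cluster JKOPVW
final tree: ((((J:5/2,W:5/2):3,(O:1,V:1):9/2):17/4,K:39/4):19/20,P:107/10)
total length: 803/20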